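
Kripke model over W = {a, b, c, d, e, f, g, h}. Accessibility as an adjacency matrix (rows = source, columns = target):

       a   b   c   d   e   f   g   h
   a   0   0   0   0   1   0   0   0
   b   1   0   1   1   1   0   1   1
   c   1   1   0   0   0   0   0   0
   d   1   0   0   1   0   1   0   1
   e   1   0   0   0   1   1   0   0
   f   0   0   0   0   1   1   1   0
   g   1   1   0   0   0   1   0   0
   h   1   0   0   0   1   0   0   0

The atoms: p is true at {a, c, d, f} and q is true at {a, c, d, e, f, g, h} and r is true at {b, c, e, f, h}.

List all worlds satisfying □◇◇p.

a: successors {e}; ◇◇p there: e:T. ✓
b: successors {a, c, d, e, g, h}; ◇◇p there: a:T, c:T, d:T, e:T, g:T, h:T. ✓
c: successors {a, b}; ◇◇p there: a:T, b:T. ✓
d: successors {a, d, f, h}; ◇◇p there: a:T, d:T, f:T, h:T. ✓
e: successors {a, e, f}; ◇◇p there: a:T, e:T, f:T. ✓
f: successors {e, f, g}; ◇◇p there: e:T, f:T, g:T. ✓
g: successors {a, b, f}; ◇◇p there: a:T, b:T, f:T. ✓
h: successors {a, e}; ◇◇p there: a:T, e:T. ✓

{a, b, c, d, e, f, g, h}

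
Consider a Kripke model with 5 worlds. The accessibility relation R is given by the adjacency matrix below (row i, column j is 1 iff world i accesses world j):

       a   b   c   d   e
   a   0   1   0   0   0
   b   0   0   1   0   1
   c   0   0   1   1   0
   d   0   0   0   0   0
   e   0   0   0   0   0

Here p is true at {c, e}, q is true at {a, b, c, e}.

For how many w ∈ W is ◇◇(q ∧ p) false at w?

a: successors {b}; ◇(q ∧ p) there: b:T. ✓
b: successors {c, e}; ◇(q ∧ p) there: c:T, e:F. ✓
c: successors {c, d}; ◇(q ∧ p) there: c:T, d:F. ✓
d: no successors, so ◇◇(q ∧ p) fails. ✗
e: no successors, so ◇◇(q ∧ p) fails. ✗
Satisfying worlds: {a, b, c}.
So ◇◇(q ∧ p) fails at the other 2 worlds.

2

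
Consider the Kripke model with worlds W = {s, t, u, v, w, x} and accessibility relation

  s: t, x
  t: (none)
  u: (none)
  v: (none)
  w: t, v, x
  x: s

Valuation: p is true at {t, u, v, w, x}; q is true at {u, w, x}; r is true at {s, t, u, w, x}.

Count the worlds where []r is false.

1

s: successors {t, x}; r there: t:T, x:T. ✓
t: no successors, so []r holds vacuously. ✓
u: no successors, so []r holds vacuously. ✓
v: no successors, so []r holds vacuously. ✓
w: successors {t, v, x}; r there: t:T, v:F, x:T. ✗
x: successors {s}; r there: s:T. ✓
Satisfying worlds: {s, t, u, v, x}.
So []r fails at the other 1 world.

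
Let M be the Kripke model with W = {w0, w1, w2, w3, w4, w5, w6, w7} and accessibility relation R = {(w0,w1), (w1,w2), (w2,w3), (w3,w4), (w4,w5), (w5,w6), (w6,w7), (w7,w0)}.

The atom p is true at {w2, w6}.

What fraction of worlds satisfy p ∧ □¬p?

w0: p is F, □¬p is T. ✗
w1: p is F, □¬p is F. ✗
w2: p is T, □¬p is T. ✓
w3: p is F, □¬p is T. ✗
w4: p is F, □¬p is T. ✗
w5: p is F, □¬p is F. ✗
w6: p is T, □¬p is T. ✓
w7: p is F, □¬p is T. ✗
That's 2 of 8 worlds, so 2/8 = 1/4.

1/4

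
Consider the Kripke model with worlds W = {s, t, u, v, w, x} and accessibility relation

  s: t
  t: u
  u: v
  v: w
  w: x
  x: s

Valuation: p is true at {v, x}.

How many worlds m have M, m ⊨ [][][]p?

s: successors {t}; [][]p there: t:T. ✓
t: successors {u}; [][]p there: u:F. ✗
u: successors {v}; [][]p there: v:T. ✓
v: successors {w}; [][]p there: w:F. ✗
w: successors {x}; [][]p there: x:F. ✗
x: successors {s}; [][]p there: s:F. ✗
Satisfying worlds: {s, u}.

2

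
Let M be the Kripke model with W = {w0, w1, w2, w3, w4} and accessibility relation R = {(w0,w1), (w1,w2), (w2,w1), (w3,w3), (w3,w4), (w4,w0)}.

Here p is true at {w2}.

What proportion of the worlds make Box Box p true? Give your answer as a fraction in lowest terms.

2/5

w0: successors {w1}; Box p there: w1:T. ✓
w1: successors {w2}; Box p there: w2:F. ✗
w2: successors {w1}; Box p there: w1:T. ✓
w3: successors {w3, w4}; Box p there: w3:F, w4:F. ✗
w4: successors {w0}; Box p there: w0:F. ✗
That's 2 of 5 worlds, so 2/5.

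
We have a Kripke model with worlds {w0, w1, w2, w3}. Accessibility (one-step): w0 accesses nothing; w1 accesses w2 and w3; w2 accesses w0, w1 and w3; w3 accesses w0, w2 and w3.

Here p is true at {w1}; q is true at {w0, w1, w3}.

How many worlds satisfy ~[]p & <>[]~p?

3

w0: ~[]p is F, <>[]~p is F. ✗
w1: ~[]p is T, <>[]~p is T. ✓
w2: ~[]p is T, <>[]~p is T. ✓
w3: ~[]p is T, <>[]~p is T. ✓
Satisfying worlds: {w1, w2, w3}.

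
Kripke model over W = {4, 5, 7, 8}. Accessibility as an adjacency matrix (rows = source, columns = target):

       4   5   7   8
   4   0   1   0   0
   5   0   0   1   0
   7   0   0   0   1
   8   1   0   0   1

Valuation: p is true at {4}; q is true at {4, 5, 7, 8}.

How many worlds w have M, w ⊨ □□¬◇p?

4: successors {5}; □¬◇p there: 5:T. ✓
5: successors {7}; □¬◇p there: 7:F. ✗
7: successors {8}; □¬◇p there: 8:F. ✗
8: successors {4, 8}; □¬◇p there: 4:T, 8:F. ✗
Satisfying worlds: {4}.

1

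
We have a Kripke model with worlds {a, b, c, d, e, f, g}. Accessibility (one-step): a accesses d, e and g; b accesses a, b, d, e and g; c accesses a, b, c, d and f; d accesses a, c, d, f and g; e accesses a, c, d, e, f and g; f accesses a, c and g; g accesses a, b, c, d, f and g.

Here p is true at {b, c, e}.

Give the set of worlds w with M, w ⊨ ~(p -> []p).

a: p -> []p is T. ✗
b: p -> []p is F. ✓
c: p -> []p is F. ✓
d: p -> []p is T. ✗
e: p -> []p is F. ✓
f: p -> []p is T. ✗
g: p -> []p is T. ✗

{b, c, e}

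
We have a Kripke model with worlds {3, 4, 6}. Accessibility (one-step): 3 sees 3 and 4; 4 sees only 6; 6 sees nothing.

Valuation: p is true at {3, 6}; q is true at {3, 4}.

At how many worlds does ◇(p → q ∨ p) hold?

2

3: successors {3, 4}; p → q ∨ p there: 3:T, 4:T. ✓
4: successors {6}; p → q ∨ p there: 6:T. ✓
6: no successors, so ◇(p → q ∨ p) fails. ✗
Satisfying worlds: {3, 4}.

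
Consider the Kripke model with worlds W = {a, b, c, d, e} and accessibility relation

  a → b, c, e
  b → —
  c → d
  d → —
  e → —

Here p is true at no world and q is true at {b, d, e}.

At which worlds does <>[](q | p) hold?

a: successors {b, c, e}; [](q | p) there: b:T, c:T, e:T. ✓
b: no successors, so <>[](q | p) fails. ✗
c: successors {d}; [](q | p) there: d:T. ✓
d: no successors, so <>[](q | p) fails. ✗
e: no successors, so <>[](q | p) fails. ✗

{a, c}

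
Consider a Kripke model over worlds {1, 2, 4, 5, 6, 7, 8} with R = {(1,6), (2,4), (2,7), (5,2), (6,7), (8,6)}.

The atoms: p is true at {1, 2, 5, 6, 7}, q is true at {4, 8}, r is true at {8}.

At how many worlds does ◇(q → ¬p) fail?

2

1: successors {6}; q → ¬p there: 6:T. ✓
2: successors {4, 7}; q → ¬p there: 4:T, 7:T. ✓
4: no successors, so ◇(q → ¬p) fails. ✗
5: successors {2}; q → ¬p there: 2:T. ✓
6: successors {7}; q → ¬p there: 7:T. ✓
7: no successors, so ◇(q → ¬p) fails. ✗
8: successors {6}; q → ¬p there: 6:T. ✓
Satisfying worlds: {1, 2, 5, 6, 8}.
So ◇(q → ¬p) fails at the other 2 worlds.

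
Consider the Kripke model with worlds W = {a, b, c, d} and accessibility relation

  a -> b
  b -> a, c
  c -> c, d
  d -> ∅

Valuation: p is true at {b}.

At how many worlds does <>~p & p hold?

1

a: <>~p is F, p is F. ✗
b: <>~p is T, p is T. ✓
c: <>~p is T, p is F. ✗
d: <>~p is F, p is F. ✗
Satisfying worlds: {b}.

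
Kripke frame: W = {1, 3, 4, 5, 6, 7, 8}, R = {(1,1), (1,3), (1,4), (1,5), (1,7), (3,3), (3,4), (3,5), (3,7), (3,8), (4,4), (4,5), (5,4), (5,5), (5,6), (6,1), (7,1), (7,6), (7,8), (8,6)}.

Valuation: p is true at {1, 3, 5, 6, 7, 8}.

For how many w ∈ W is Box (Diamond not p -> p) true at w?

1: successors {1, 3, 4, 5, 7}; Diamond not p -> p there: 1:T, 3:T, 4:F, 5:T, 7:T. ✗
3: successors {3, 4, 5, 7, 8}; Diamond not p -> p there: 3:T, 4:F, 5:T, 7:T, 8:T. ✗
4: successors {4, 5}; Diamond not p -> p there: 4:F, 5:T. ✗
5: successors {4, 5, 6}; Diamond not p -> p there: 4:F, 5:T, 6:T. ✗
6: successors {1}; Diamond not p -> p there: 1:T. ✓
7: successors {1, 6, 8}; Diamond not p -> p there: 1:T, 6:T, 8:T. ✓
8: successors {6}; Diamond not p -> p there: 6:T. ✓
Satisfying worlds: {6, 7, 8}.

3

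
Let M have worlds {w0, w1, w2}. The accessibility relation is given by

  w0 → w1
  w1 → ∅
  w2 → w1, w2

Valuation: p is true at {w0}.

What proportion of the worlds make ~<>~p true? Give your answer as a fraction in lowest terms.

w0: <>~p is T. ✗
w1: <>~p is F. ✓
w2: <>~p is T. ✗
That's 1 of 3 worlds, so 1/3.

1/3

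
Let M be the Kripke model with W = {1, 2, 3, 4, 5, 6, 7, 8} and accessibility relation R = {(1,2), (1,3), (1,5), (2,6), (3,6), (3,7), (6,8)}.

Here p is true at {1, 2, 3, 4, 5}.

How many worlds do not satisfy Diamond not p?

1: successors {2, 3, 5}; not p there: 2:F, 3:F, 5:F. ✗
2: successors {6}; not p there: 6:T. ✓
3: successors {6, 7}; not p there: 6:T, 7:T. ✓
4: no successors, so Diamond not p fails. ✗
5: no successors, so Diamond not p fails. ✗
6: successors {8}; not p there: 8:T. ✓
7: no successors, so Diamond not p fails. ✗
8: no successors, so Diamond not p fails. ✗
Satisfying worlds: {2, 3, 6}.
So Diamond not p fails at the other 5 worlds.

5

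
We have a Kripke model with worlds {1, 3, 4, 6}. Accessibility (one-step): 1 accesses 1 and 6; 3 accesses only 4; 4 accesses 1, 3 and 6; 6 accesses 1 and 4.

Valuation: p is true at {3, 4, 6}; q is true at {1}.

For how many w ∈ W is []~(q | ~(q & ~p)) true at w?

0

1: successors {1, 6}; ~(q | ~(q & ~p)) there: 1:F, 6:F. ✗
3: successors {4}; ~(q | ~(q & ~p)) there: 4:F. ✗
4: successors {1, 3, 6}; ~(q | ~(q & ~p)) there: 1:F, 3:F, 6:F. ✗
6: successors {1, 4}; ~(q | ~(q & ~p)) there: 1:F, 4:F. ✗
Satisfying worlds: ∅.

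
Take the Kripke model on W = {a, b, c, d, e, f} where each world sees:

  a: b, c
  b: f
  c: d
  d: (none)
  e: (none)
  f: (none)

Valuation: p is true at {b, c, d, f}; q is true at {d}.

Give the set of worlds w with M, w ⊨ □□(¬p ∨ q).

{b, c, d, e, f}

a: successors {b, c}; □(¬p ∨ q) there: b:F, c:T. ✗
b: successors {f}; □(¬p ∨ q) there: f:T. ✓
c: successors {d}; □(¬p ∨ q) there: d:T. ✓
d: no successors, so □□(¬p ∨ q) holds vacuously. ✓
e: no successors, so □□(¬p ∨ q) holds vacuously. ✓
f: no successors, so □□(¬p ∨ q) holds vacuously. ✓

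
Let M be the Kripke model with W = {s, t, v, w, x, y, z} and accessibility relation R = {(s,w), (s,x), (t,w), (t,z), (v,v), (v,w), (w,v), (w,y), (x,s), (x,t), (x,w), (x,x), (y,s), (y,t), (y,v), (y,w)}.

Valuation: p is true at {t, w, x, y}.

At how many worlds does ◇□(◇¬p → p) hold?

s: successors {w, x}; □(◇¬p → p) there: w:F, x:T. ✓
t: successors {w, z}; □(◇¬p → p) there: w:F, z:T. ✓
v: successors {v, w}; □(◇¬p → p) there: v:F, w:F. ✗
w: successors {v, y}; □(◇¬p → p) there: v:F, y:F. ✗
x: successors {s, t, w, x}; □(◇¬p → p) there: s:T, t:T, w:F, x:T. ✓
y: successors {s, t, v, w}; □(◇¬p → p) there: s:T, t:T, v:F, w:F. ✓
z: no successors, so ◇□(◇¬p → p) fails. ✗
Satisfying worlds: {s, t, x, y}.

4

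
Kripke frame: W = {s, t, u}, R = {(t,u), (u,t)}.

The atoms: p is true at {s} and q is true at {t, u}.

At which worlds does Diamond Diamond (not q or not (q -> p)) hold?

{t, u}

s: no successors, so Diamond Diamond (not q or not (q -> p)) fails. ✗
t: successors {u}; Diamond (not q or not (q -> p)) there: u:T. ✓
u: successors {t}; Diamond (not q or not (q -> p)) there: t:T. ✓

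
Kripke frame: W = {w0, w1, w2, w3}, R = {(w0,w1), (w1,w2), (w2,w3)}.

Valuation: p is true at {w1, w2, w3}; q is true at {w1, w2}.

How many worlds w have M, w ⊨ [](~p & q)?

w0: successors {w1}; ~p & q there: w1:F. ✗
w1: successors {w2}; ~p & q there: w2:F. ✗
w2: successors {w3}; ~p & q there: w3:F. ✗
w3: no successors, so [](~p & q) holds vacuously. ✓
Satisfying worlds: {w3}.

1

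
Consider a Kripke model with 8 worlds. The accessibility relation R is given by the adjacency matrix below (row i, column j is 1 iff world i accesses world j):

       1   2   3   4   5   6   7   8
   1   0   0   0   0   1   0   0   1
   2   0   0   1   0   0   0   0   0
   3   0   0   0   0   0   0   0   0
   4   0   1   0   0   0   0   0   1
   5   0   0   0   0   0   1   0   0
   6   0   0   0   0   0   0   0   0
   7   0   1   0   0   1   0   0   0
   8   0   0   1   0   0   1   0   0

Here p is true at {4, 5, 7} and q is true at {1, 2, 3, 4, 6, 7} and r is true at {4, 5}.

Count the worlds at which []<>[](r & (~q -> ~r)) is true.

5

1: successors {5, 8}; <>[](r & (~q -> ~r)) there: 5:T, 8:T. ✓
2: successors {3}; <>[](r & (~q -> ~r)) there: 3:F. ✗
3: no successors, so []<>[](r & (~q -> ~r)) holds vacuously. ✓
4: successors {2, 8}; <>[](r & (~q -> ~r)) there: 2:T, 8:T. ✓
5: successors {6}; <>[](r & (~q -> ~r)) there: 6:F. ✗
6: no successors, so []<>[](r & (~q -> ~r)) holds vacuously. ✓
7: successors {2, 5}; <>[](r & (~q -> ~r)) there: 2:T, 5:T. ✓
8: successors {3, 6}; <>[](r & (~q -> ~r)) there: 3:F, 6:F. ✗
Satisfying worlds: {1, 3, 4, 6, 7}.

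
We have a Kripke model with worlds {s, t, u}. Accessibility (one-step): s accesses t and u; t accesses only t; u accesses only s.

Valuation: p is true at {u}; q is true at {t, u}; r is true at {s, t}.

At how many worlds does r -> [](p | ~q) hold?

s: r is T, [](p | ~q) is F. ✗
t: r is T, [](p | ~q) is F. ✗
u: r is F, [](p | ~q) is T. ✓
Satisfying worlds: {u}.

1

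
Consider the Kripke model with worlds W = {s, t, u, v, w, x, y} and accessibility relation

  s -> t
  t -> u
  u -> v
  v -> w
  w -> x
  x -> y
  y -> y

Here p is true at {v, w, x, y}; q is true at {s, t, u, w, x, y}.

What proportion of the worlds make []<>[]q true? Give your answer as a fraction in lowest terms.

6/7

s: successors {t}; <>[]q there: t:F. ✗
t: successors {u}; <>[]q there: u:T. ✓
u: successors {v}; <>[]q there: v:T. ✓
v: successors {w}; <>[]q there: w:T. ✓
w: successors {x}; <>[]q there: x:T. ✓
x: successors {y}; <>[]q there: y:T. ✓
y: successors {y}; <>[]q there: y:T. ✓
That's 6 of 7 worlds, so 6/7.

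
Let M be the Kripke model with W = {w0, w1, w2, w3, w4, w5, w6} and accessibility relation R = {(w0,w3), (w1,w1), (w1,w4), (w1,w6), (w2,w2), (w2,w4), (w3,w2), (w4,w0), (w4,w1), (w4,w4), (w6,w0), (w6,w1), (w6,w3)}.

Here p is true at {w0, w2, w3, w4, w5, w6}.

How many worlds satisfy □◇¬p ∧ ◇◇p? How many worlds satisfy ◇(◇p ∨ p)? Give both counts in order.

For □◇¬p ∧ ◇◇p:
w0: □◇¬p is F, ◇◇p is T. ✗
w1: □◇¬p is T, ◇◇p is T. ✓
w2: □◇¬p is F, ◇◇p is T. ✗
w3: □◇¬p is F, ◇◇p is T. ✗
w4: □◇¬p is F, ◇◇p is T. ✗
w5: □◇¬p is T, ◇◇p is F. ✗
w6: □◇¬p is F, ◇◇p is T. ✗
— 1 world.
For ◇(◇p ∨ p):
w0: successors {w3}; ◇p ∨ p there: w3:T. ✓
w1: successors {w1, w4, w6}; ◇p ∨ p there: w1:T, w4:T, w6:T. ✓
w2: successors {w2, w4}; ◇p ∨ p there: w2:T, w4:T. ✓
w3: successors {w2}; ◇p ∨ p there: w2:T. ✓
w4: successors {w0, w1, w4}; ◇p ∨ p there: w0:T, w1:T, w4:T. ✓
w5: no successors, so ◇(◇p ∨ p) fails. ✗
w6: successors {w0, w1, w3}; ◇p ∨ p there: w0:T, w1:T, w3:T. ✓
— 6 worlds.

1 and 6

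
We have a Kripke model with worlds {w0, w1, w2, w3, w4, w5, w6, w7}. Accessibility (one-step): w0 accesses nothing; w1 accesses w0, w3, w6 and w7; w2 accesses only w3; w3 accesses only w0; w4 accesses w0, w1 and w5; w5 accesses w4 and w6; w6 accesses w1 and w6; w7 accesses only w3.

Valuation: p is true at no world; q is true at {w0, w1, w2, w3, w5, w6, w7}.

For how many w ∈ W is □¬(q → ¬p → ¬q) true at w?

7

w0: no successors, so □¬(q → ¬p → ¬q) holds vacuously. ✓
w1: successors {w0, w3, w6, w7}; ¬(q → ¬p → ¬q) there: w0:T, w3:T, w6:T, w7:T. ✓
w2: successors {w3}; ¬(q → ¬p → ¬q) there: w3:T. ✓
w3: successors {w0}; ¬(q → ¬p → ¬q) there: w0:T. ✓
w4: successors {w0, w1, w5}; ¬(q → ¬p → ¬q) there: w0:T, w1:T, w5:T. ✓
w5: successors {w4, w6}; ¬(q → ¬p → ¬q) there: w4:F, w6:T. ✗
w6: successors {w1, w6}; ¬(q → ¬p → ¬q) there: w1:T, w6:T. ✓
w7: successors {w3}; ¬(q → ¬p → ¬q) there: w3:T. ✓
Satisfying worlds: {w0, w1, w2, w3, w4, w6, w7}.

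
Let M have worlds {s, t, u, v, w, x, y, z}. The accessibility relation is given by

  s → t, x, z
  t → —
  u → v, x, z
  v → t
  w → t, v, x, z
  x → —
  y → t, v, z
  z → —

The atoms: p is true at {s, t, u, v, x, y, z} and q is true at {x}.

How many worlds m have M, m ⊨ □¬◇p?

s: successors {t, x, z}; ¬◇p there: t:T, x:T, z:T. ✓
t: no successors, so □¬◇p holds vacuously. ✓
u: successors {v, x, z}; ¬◇p there: v:F, x:T, z:T. ✗
v: successors {t}; ¬◇p there: t:T. ✓
w: successors {t, v, x, z}; ¬◇p there: t:T, v:F, x:T, z:T. ✗
x: no successors, so □¬◇p holds vacuously. ✓
y: successors {t, v, z}; ¬◇p there: t:T, v:F, z:T. ✗
z: no successors, so □¬◇p holds vacuously. ✓
Satisfying worlds: {s, t, v, x, z}.

5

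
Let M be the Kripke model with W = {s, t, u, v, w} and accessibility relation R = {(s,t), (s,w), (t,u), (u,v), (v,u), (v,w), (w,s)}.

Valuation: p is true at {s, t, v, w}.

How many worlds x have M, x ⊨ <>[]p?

4

s: successors {t, w}; []p there: t:F, w:T. ✓
t: successors {u}; []p there: u:T. ✓
u: successors {v}; []p there: v:F. ✗
v: successors {u, w}; []p there: u:T, w:T. ✓
w: successors {s}; []p there: s:T. ✓
Satisfying worlds: {s, t, v, w}.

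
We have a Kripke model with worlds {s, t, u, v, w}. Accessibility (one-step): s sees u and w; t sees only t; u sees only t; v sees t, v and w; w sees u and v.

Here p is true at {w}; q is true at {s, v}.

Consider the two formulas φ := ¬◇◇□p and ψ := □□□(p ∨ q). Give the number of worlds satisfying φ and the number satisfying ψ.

For ¬◇◇□p:
s: ◇◇□p is F. ✓
t: ◇◇□p is F. ✓
u: ◇◇□p is F. ✓
v: ◇◇□p is F. ✓
w: ◇◇□p is F. ✓
— 5 worlds.
For □□□(p ∨ q):
s: successors {u, w}; □□(p ∨ q) there: u:F, w:F. ✗
t: successors {t}; □□(p ∨ q) there: t:F. ✗
u: successors {t}; □□(p ∨ q) there: t:F. ✗
v: successors {t, v, w}; □□(p ∨ q) there: t:F, v:F, w:F. ✗
w: successors {u, v}; □□(p ∨ q) there: u:F, v:F. ✗
— 0 worlds.

5 and 0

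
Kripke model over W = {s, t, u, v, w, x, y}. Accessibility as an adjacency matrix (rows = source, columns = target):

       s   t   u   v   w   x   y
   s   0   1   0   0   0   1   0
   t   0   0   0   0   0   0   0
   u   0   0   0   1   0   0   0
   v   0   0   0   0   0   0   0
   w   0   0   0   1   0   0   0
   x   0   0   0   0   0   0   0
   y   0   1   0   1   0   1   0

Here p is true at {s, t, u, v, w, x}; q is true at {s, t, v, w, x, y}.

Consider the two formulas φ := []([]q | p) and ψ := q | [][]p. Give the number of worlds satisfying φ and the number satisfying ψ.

For []([]q | p):
s: successors {t, x}; []q | p there: t:T, x:T. ✓
t: no successors, so []([]q | p) holds vacuously. ✓
u: successors {v}; []q | p there: v:T. ✓
v: no successors, so []([]q | p) holds vacuously. ✓
w: successors {v}; []q | p there: v:T. ✓
x: no successors, so []([]q | p) holds vacuously. ✓
y: successors {t, v, x}; []q | p there: t:T, v:T, x:T. ✓
— 7 worlds.
For q | [][]p:
s: q is T, [][]p is T. ✓
t: q is T, [][]p is T. ✓
u: q is F, [][]p is T. ✓
v: q is T, [][]p is T. ✓
w: q is T, [][]p is T. ✓
x: q is T, [][]p is T. ✓
y: q is T, [][]p is T. ✓
— 7 worlds.

7 and 7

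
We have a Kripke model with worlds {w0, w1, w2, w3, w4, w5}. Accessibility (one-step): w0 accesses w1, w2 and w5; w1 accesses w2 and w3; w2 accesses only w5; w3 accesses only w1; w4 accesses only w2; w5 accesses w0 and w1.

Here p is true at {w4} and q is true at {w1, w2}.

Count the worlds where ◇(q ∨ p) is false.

w0: successors {w1, w2, w5}; q ∨ p there: w1:T, w2:T, w5:F. ✓
w1: successors {w2, w3}; q ∨ p there: w2:T, w3:F. ✓
w2: successors {w5}; q ∨ p there: w5:F. ✗
w3: successors {w1}; q ∨ p there: w1:T. ✓
w4: successors {w2}; q ∨ p there: w2:T. ✓
w5: successors {w0, w1}; q ∨ p there: w0:F, w1:T. ✓
Satisfying worlds: {w0, w1, w3, w4, w5}.
So ◇(q ∨ p) fails at the other 1 world.

1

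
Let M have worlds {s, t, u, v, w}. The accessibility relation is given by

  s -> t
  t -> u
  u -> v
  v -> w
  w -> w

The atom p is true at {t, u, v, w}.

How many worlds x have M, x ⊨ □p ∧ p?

4

s: □p is T, p is F. ✗
t: □p is T, p is T. ✓
u: □p is T, p is T. ✓
v: □p is T, p is T. ✓
w: □p is T, p is T. ✓
Satisfying worlds: {t, u, v, w}.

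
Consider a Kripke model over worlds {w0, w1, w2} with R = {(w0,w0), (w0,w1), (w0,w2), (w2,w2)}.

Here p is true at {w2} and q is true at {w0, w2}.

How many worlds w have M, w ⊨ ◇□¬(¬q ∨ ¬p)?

w0: successors {w0, w1, w2}; □¬(¬q ∨ ¬p) there: w0:F, w1:T, w2:T. ✓
w1: no successors, so ◇□¬(¬q ∨ ¬p) fails. ✗
w2: successors {w2}; □¬(¬q ∨ ¬p) there: w2:T. ✓
Satisfying worlds: {w0, w2}.

2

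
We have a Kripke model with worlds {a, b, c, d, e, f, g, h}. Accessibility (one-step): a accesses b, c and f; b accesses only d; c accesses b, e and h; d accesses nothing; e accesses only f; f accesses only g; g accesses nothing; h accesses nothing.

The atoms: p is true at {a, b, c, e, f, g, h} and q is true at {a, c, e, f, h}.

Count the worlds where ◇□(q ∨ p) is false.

a: successors {b, c, f}; □(q ∨ p) there: b:F, c:T, f:T. ✓
b: successors {d}; □(q ∨ p) there: d:T. ✓
c: successors {b, e, h}; □(q ∨ p) there: b:F, e:T, h:T. ✓
d: no successors, so ◇□(q ∨ p) fails. ✗
e: successors {f}; □(q ∨ p) there: f:T. ✓
f: successors {g}; □(q ∨ p) there: g:T. ✓
g: no successors, so ◇□(q ∨ p) fails. ✗
h: no successors, so ◇□(q ∨ p) fails. ✗
Satisfying worlds: {a, b, c, e, f}.
So ◇□(q ∨ p) fails at the other 3 worlds.

3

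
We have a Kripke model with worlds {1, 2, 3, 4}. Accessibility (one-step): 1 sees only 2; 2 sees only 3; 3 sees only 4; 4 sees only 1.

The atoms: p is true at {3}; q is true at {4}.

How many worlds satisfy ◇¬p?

3

1: successors {2}; ¬p there: 2:T. ✓
2: successors {3}; ¬p there: 3:F. ✗
3: successors {4}; ¬p there: 4:T. ✓
4: successors {1}; ¬p there: 1:T. ✓
Satisfying worlds: {1, 3, 4}.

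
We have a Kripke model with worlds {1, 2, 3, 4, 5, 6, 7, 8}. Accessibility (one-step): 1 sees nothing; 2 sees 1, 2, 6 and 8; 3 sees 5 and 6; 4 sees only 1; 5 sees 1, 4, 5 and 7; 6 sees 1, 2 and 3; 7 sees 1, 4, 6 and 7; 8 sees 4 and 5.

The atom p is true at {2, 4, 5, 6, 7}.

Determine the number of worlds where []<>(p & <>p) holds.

1: no successors, so []<>(p & <>p) holds vacuously. ✓
2: successors {1, 2, 6, 8}; <>(p & <>p) there: 1:F, 2:T, 6:T, 8:T. ✗
3: successors {5, 6}; <>(p & <>p) there: 5:T, 6:T. ✓
4: successors {1}; <>(p & <>p) there: 1:F. ✗
5: successors {1, 4, 5, 7}; <>(p & <>p) there: 1:F, 4:F, 5:T, 7:T. ✗
6: successors {1, 2, 3}; <>(p & <>p) there: 1:F, 2:T, 3:T. ✗
7: successors {1, 4, 6, 7}; <>(p & <>p) there: 1:F, 4:F, 6:T, 7:T. ✗
8: successors {4, 5}; <>(p & <>p) there: 4:F, 5:T. ✗
Satisfying worlds: {1, 3}.

2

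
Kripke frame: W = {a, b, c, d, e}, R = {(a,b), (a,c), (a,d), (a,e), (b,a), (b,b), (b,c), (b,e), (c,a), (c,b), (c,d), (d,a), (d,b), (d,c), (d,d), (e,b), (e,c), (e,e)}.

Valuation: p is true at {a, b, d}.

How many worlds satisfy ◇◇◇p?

a: successors {b, c, d, e}; ◇◇p there: b:T, c:T, d:T, e:T. ✓
b: successors {a, b, c, e}; ◇◇p there: a:T, b:T, c:T, e:T. ✓
c: successors {a, b, d}; ◇◇p there: a:T, b:T, d:T. ✓
d: successors {a, b, c, d}; ◇◇p there: a:T, b:T, c:T, d:T. ✓
e: successors {b, c, e}; ◇◇p there: b:T, c:T, e:T. ✓
Satisfying worlds: {a, b, c, d, e}.

5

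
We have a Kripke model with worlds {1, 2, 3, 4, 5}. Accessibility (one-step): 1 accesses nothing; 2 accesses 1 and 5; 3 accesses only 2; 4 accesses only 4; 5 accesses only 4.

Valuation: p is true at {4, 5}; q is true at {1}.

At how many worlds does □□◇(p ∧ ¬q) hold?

1: no successors, so □□◇(p ∧ ¬q) holds vacuously. ✓
2: successors {1, 5}; □◇(p ∧ ¬q) there: 1:T, 5:T. ✓
3: successors {2}; □◇(p ∧ ¬q) there: 2:F. ✗
4: successors {4}; □◇(p ∧ ¬q) there: 4:T. ✓
5: successors {4}; □◇(p ∧ ¬q) there: 4:T. ✓
Satisfying worlds: {1, 2, 4, 5}.

4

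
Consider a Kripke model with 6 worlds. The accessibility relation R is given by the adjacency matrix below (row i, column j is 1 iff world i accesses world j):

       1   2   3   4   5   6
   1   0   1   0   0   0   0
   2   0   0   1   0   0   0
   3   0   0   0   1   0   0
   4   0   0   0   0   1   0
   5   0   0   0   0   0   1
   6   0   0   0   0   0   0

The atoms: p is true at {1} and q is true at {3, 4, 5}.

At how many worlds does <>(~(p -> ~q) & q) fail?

1: successors {2}; ~(p -> ~q) & q there: 2:F. ✗
2: successors {3}; ~(p -> ~q) & q there: 3:F. ✗
3: successors {4}; ~(p -> ~q) & q there: 4:F. ✗
4: successors {5}; ~(p -> ~q) & q there: 5:F. ✗
5: successors {6}; ~(p -> ~q) & q there: 6:F. ✗
6: no successors, so <>(~(p -> ~q) & q) fails. ✗
Satisfying worlds: ∅.
So <>(~(p -> ~q) & q) fails at the other 6 worlds.

6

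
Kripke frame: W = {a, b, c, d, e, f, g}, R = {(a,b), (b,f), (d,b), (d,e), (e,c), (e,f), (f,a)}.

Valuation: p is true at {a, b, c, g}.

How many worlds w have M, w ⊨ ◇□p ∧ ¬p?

2

a: ◇□p is F, ¬p is F. ✗
b: ◇□p is T, ¬p is F. ✗
c: ◇□p is F, ¬p is F. ✗
d: ◇□p is F, ¬p is T. ✗
e: ◇□p is T, ¬p is T. ✓
f: ◇□p is T, ¬p is T. ✓
g: ◇□p is F, ¬p is F. ✗
Satisfying worlds: {e, f}.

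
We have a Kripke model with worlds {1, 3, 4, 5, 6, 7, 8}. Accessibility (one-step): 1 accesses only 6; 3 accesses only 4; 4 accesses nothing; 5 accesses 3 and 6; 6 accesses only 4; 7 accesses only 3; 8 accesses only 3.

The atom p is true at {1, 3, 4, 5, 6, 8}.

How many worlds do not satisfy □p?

1: successors {6}; p there: 6:T. ✓
3: successors {4}; p there: 4:T. ✓
4: no successors, so □p holds vacuously. ✓
5: successors {3, 6}; p there: 3:T, 6:T. ✓
6: successors {4}; p there: 4:T. ✓
7: successors {3}; p there: 3:T. ✓
8: successors {3}; p there: 3:T. ✓
Satisfying worlds: {1, 3, 4, 5, 6, 7, 8}.
So □p fails at the other 0 worlds.

0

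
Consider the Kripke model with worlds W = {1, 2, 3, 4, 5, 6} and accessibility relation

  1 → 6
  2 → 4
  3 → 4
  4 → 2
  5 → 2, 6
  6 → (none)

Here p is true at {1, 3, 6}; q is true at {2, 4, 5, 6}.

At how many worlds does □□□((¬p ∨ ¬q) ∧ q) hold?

6

1: successors {6}; □□((¬p ∨ ¬q) ∧ q) there: 6:T. ✓
2: successors {4}; □□((¬p ∨ ¬q) ∧ q) there: 4:T. ✓
3: successors {4}; □□((¬p ∨ ¬q) ∧ q) there: 4:T. ✓
4: successors {2}; □□((¬p ∨ ¬q) ∧ q) there: 2:T. ✓
5: successors {2, 6}; □□((¬p ∨ ¬q) ∧ q) there: 2:T, 6:T. ✓
6: no successors, so □□□((¬p ∨ ¬q) ∧ q) holds vacuously. ✓
Satisfying worlds: {1, 2, 3, 4, 5, 6}.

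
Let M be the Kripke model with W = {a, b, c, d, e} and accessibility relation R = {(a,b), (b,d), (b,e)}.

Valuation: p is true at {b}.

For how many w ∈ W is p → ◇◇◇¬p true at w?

a: p is F, ◇◇◇¬p is F. ✓
b: p is T, ◇◇◇¬p is F. ✗
c: p is F, ◇◇◇¬p is F. ✓
d: p is F, ◇◇◇¬p is F. ✓
e: p is F, ◇◇◇¬p is F. ✓
Satisfying worlds: {a, c, d, e}.

4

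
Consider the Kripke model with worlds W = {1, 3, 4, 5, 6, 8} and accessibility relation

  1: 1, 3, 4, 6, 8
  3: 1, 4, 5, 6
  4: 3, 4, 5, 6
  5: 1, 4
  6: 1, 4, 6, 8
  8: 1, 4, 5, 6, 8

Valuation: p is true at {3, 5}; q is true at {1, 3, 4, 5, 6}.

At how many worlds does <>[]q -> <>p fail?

1: <>[]q is T, <>p is T. ✓
3: <>[]q is T, <>p is T. ✓
4: <>[]q is T, <>p is T. ✓
5: <>[]q is T, <>p is F. ✗
6: <>[]q is T, <>p is F. ✗
8: <>[]q is T, <>p is T. ✓
Satisfying worlds: {1, 3, 4, 8}.
So <>[]q -> <>p fails at the other 2 worlds.

2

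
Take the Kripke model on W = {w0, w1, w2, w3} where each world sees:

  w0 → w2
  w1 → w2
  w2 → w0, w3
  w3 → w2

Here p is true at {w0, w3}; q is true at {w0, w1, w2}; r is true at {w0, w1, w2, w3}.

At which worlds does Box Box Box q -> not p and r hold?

{w1, w2}

w0: Box Box Box q is T, not p and r is F. ✗
w1: Box Box Box q is T, not p and r is T. ✓
w2: Box Box Box q is F, not p and r is T. ✓
w3: Box Box Box q is T, not p and r is F. ✗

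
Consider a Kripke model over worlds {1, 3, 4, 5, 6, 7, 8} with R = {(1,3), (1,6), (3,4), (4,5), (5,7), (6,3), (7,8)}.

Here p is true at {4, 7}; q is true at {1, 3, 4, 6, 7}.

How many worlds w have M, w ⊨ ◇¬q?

2

1: successors {3, 6}; ¬q there: 3:F, 6:F. ✗
3: successors {4}; ¬q there: 4:F. ✗
4: successors {5}; ¬q there: 5:T. ✓
5: successors {7}; ¬q there: 7:F. ✗
6: successors {3}; ¬q there: 3:F. ✗
7: successors {8}; ¬q there: 8:T. ✓
8: no successors, so ◇¬q fails. ✗
Satisfying worlds: {4, 7}.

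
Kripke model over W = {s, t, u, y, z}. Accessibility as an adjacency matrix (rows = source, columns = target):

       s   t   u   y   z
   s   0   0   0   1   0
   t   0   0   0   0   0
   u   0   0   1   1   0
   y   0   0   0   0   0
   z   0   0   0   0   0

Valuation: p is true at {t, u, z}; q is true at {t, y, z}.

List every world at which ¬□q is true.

{u}

s: □q is T. ✗
t: □q is T. ✗
u: □q is F. ✓
y: □q is T. ✗
z: □q is T. ✗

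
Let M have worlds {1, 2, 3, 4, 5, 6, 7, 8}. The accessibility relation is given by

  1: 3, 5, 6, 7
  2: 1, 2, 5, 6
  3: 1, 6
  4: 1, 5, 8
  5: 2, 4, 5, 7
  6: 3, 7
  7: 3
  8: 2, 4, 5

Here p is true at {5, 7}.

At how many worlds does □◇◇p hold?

1: successors {3, 5, 6, 7}; ◇◇p there: 3:T, 5:T, 6:F, 7:F. ✗
2: successors {1, 2, 5, 6}; ◇◇p there: 1:T, 2:T, 5:T, 6:F. ✗
3: successors {1, 6}; ◇◇p there: 1:T, 6:F. ✗
4: successors {1, 5, 8}; ◇◇p there: 1:T, 5:T, 8:T. ✓
5: successors {2, 4, 5, 7}; ◇◇p there: 2:T, 4:T, 5:T, 7:F. ✗
6: successors {3, 7}; ◇◇p there: 3:T, 7:F. ✗
7: successors {3}; ◇◇p there: 3:T. ✓
8: successors {2, 4, 5}; ◇◇p there: 2:T, 4:T, 5:T. ✓
Satisfying worlds: {4, 7, 8}.

3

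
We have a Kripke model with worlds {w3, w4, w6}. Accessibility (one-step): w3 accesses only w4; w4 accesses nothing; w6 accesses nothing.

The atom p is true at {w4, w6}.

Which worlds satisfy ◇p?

{w3}

w3: successors {w4}; p there: w4:T. ✓
w4: no successors, so ◇p fails. ✗
w6: no successors, so ◇p fails. ✗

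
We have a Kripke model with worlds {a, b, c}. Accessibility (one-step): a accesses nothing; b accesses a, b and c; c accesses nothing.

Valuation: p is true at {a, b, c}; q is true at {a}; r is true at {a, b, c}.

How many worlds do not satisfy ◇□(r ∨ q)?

2

a: no successors, so ◇□(r ∨ q) fails. ✗
b: successors {a, b, c}; □(r ∨ q) there: a:T, b:T, c:T. ✓
c: no successors, so ◇□(r ∨ q) fails. ✗
Satisfying worlds: {b}.
So ◇□(r ∨ q) fails at the other 2 worlds.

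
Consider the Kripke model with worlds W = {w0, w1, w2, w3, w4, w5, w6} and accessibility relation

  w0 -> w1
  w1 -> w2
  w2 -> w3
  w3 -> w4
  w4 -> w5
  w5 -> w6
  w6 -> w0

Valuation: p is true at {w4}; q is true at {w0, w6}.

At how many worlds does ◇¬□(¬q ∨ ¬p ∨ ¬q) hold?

w0: successors {w1}; ¬□(¬q ∨ ¬p ∨ ¬q) there: w1:F. ✗
w1: successors {w2}; ¬□(¬q ∨ ¬p ∨ ¬q) there: w2:F. ✗
w2: successors {w3}; ¬□(¬q ∨ ¬p ∨ ¬q) there: w3:F. ✗
w3: successors {w4}; ¬□(¬q ∨ ¬p ∨ ¬q) there: w4:F. ✗
w4: successors {w5}; ¬□(¬q ∨ ¬p ∨ ¬q) there: w5:F. ✗
w5: successors {w6}; ¬□(¬q ∨ ¬p ∨ ¬q) there: w6:F. ✗
w6: successors {w0}; ¬□(¬q ∨ ¬p ∨ ¬q) there: w0:F. ✗
Satisfying worlds: ∅.

0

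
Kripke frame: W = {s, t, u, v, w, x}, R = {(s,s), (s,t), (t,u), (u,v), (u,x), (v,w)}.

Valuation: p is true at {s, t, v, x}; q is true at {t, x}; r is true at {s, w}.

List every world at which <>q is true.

s: successors {s, t}; q there: s:F, t:T. ✓
t: successors {u}; q there: u:F. ✗
u: successors {v, x}; q there: v:F, x:T. ✓
v: successors {w}; q there: w:F. ✗
w: no successors, so <>q fails. ✗
x: no successors, so <>q fails. ✗

{s, u}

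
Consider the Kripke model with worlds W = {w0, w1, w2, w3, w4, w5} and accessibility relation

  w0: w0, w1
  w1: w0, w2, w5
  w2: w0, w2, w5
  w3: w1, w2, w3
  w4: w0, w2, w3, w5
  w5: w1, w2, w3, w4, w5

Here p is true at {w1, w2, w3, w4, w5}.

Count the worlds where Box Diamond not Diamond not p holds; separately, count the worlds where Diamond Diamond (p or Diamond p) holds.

For Box Diamond not Diamond not p:
w0: successors {w0, w1}; Diamond not Diamond not p there: w0:F, w1:T. ✗
w1: successors {w0, w2, w5}; Diamond not Diamond not p there: w0:F, w2:T, w5:T. ✗
w2: successors {w0, w2, w5}; Diamond not Diamond not p there: w0:F, w2:T, w5:T. ✗
w3: successors {w1, w2, w3}; Diamond not Diamond not p there: w1:T, w2:T, w3:T. ✓
w4: successors {w0, w2, w3, w5}; Diamond not Diamond not p there: w0:F, w2:T, w3:T, w5:T. ✗
w5: successors {w1, w2, w3, w4, w5}; Diamond not Diamond not p there: w1:T, w2:T, w3:T, w4:T, w5:T. ✓
— 2 worlds.
For Diamond Diamond (p or Diamond p):
w0: successors {w0, w1}; Diamond (p or Diamond p) there: w0:T, w1:T. ✓
w1: successors {w0, w2, w5}; Diamond (p or Diamond p) there: w0:T, w2:T, w5:T. ✓
w2: successors {w0, w2, w5}; Diamond (p or Diamond p) there: w0:T, w2:T, w5:T. ✓
w3: successors {w1, w2, w3}; Diamond (p or Diamond p) there: w1:T, w2:T, w3:T. ✓
w4: successors {w0, w2, w3, w5}; Diamond (p or Diamond p) there: w0:T, w2:T, w3:T, w5:T. ✓
w5: successors {w1, w2, w3, w4, w5}; Diamond (p or Diamond p) there: w1:T, w2:T, w3:T, w4:T, w5:T. ✓
— 6 worlds.

2 and 6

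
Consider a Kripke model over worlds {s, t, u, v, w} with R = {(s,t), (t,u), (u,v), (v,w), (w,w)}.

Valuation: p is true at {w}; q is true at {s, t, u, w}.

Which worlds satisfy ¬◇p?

s: ◇p is F. ✓
t: ◇p is F. ✓
u: ◇p is F. ✓
v: ◇p is T. ✗
w: ◇p is T. ✗

{s, t, u}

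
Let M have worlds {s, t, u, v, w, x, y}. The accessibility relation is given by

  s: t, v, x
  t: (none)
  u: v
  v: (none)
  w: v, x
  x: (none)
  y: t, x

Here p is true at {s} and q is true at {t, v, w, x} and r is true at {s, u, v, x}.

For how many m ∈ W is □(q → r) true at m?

5

s: successors {t, v, x}; q → r there: t:F, v:T, x:T. ✗
t: no successors, so □(q → r) holds vacuously. ✓
u: successors {v}; q → r there: v:T. ✓
v: no successors, so □(q → r) holds vacuously. ✓
w: successors {v, x}; q → r there: v:T, x:T. ✓
x: no successors, so □(q → r) holds vacuously. ✓
y: successors {t, x}; q → r there: t:F, x:T. ✗
Satisfying worlds: {t, u, v, w, x}.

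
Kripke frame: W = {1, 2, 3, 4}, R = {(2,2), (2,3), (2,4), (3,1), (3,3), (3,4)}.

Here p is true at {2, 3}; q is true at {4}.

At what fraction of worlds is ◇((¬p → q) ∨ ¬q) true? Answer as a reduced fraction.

1: no successors, so ◇((¬p → q) ∨ ¬q) fails. ✗
2: successors {2, 3, 4}; (¬p → q) ∨ ¬q there: 2:T, 3:T, 4:T. ✓
3: successors {1, 3, 4}; (¬p → q) ∨ ¬q there: 1:T, 3:T, 4:T. ✓
4: no successors, so ◇((¬p → q) ∨ ¬q) fails. ✗
That's 2 of 4 worlds, so 2/4 = 1/2.

1/2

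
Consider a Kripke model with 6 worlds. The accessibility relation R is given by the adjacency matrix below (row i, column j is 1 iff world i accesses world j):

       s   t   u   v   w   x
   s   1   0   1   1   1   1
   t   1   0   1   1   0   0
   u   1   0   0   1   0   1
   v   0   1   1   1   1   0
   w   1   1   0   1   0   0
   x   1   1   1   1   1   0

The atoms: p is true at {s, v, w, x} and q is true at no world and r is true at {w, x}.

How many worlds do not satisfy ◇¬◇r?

2

s: successors {s, u, v, w, x}; ¬◇r there: s:F, u:F, v:F, w:T, x:F. ✓
t: successors {s, u, v}; ¬◇r there: s:F, u:F, v:F. ✗
u: successors {s, v, x}; ¬◇r there: s:F, v:F, x:F. ✗
v: successors {t, u, v, w}; ¬◇r there: t:T, u:F, v:F, w:T. ✓
w: successors {s, t, v}; ¬◇r there: s:F, t:T, v:F. ✓
x: successors {s, t, u, v, w}; ¬◇r there: s:F, t:T, u:F, v:F, w:T. ✓
Satisfying worlds: {s, v, w, x}.
So ◇¬◇r fails at the other 2 worlds.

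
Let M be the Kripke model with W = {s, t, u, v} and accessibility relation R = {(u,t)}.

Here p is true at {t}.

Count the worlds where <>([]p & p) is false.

3

s: no successors, so <>([]p & p) fails. ✗
t: no successors, so <>([]p & p) fails. ✗
u: successors {t}; []p & p there: t:T. ✓
v: no successors, so <>([]p & p) fails. ✗
Satisfying worlds: {u}.
So <>([]p & p) fails at the other 3 worlds.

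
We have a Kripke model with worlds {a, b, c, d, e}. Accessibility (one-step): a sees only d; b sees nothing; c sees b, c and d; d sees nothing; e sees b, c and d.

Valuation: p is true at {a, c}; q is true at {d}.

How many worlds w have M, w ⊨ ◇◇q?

2

a: successors {d}; ◇q there: d:F. ✗
b: no successors, so ◇◇q fails. ✗
c: successors {b, c, d}; ◇q there: b:F, c:T, d:F. ✓
d: no successors, so ◇◇q fails. ✗
e: successors {b, c, d}; ◇q there: b:F, c:T, d:F. ✓
Satisfying worlds: {c, e}.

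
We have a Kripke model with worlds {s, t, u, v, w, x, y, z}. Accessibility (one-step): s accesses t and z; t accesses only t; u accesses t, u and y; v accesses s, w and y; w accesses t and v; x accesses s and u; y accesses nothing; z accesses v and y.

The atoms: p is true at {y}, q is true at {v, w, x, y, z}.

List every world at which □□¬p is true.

{t, v, y}

s: successors {t, z}; □¬p there: t:T, z:F. ✗
t: successors {t}; □¬p there: t:T. ✓
u: successors {t, u, y}; □¬p there: t:T, u:F, y:T. ✗
v: successors {s, w, y}; □¬p there: s:T, w:T, y:T. ✓
w: successors {t, v}; □¬p there: t:T, v:F. ✗
x: successors {s, u}; □¬p there: s:T, u:F. ✗
y: no successors, so □□¬p holds vacuously. ✓
z: successors {v, y}; □¬p there: v:F, y:T. ✗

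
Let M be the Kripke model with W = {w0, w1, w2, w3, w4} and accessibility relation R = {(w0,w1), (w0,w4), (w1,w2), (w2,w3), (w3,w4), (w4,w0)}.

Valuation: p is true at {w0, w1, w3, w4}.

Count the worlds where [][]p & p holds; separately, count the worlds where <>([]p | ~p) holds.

3 and 5

For [][]p & p:
w0: [][]p is F, p is T. ✗
w1: [][]p is T, p is T. ✓
w2: [][]p is T, p is F. ✗
w3: [][]p is T, p is T. ✓
w4: [][]p is T, p is T. ✓
— 3 worlds.
For <>([]p | ~p):
w0: successors {w1, w4}; []p | ~p there: w1:F, w4:T. ✓
w1: successors {w2}; []p | ~p there: w2:T. ✓
w2: successors {w3}; []p | ~p there: w3:T. ✓
w3: successors {w4}; []p | ~p there: w4:T. ✓
w4: successors {w0}; []p | ~p there: w0:T. ✓
— 5 worlds.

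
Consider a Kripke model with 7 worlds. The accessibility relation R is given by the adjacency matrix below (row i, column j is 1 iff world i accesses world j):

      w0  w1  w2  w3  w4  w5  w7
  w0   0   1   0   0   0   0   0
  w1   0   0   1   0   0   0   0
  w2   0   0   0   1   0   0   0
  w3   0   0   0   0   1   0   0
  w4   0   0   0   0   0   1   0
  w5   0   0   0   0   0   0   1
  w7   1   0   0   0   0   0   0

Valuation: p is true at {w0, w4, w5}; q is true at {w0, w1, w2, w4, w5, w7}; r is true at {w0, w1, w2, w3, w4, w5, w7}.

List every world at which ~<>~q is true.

w0: <>~q is F. ✓
w1: <>~q is F. ✓
w2: <>~q is T. ✗
w3: <>~q is F. ✓
w4: <>~q is F. ✓
w5: <>~q is F. ✓
w7: <>~q is F. ✓

{w0, w1, w3, w4, w5, w7}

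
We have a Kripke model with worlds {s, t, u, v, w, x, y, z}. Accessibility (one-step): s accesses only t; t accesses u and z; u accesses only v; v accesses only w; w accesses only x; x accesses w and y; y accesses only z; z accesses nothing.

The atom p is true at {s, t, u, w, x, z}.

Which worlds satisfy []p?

s: successors {t}; p there: t:T. ✓
t: successors {u, z}; p there: u:T, z:T. ✓
u: successors {v}; p there: v:F. ✗
v: successors {w}; p there: w:T. ✓
w: successors {x}; p there: x:T. ✓
x: successors {w, y}; p there: w:T, y:F. ✗
y: successors {z}; p there: z:T. ✓
z: no successors, so []p holds vacuously. ✓

{s, t, v, w, y, z}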